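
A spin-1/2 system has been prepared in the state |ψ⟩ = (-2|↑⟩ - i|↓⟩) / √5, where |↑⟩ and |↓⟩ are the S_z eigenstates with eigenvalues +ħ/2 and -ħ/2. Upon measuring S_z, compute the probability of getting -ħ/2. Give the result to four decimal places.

0.2000

The -ħ/2 outcome corresponds to |↓⟩. Its amplitude in |ψ⟩ is -i/√5.
P = |-i|² / 5 = 1/5.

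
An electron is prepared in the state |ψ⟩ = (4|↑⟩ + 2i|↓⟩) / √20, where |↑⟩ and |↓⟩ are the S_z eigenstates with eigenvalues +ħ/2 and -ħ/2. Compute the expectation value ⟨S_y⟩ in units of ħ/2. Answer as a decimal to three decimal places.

⟨σ_y⟩ = 2 Im(a* b)/(|a|²+|b|²) with a = 4, b = 2i.
a* b = 8i, so ⟨σ_y⟩ = 16/20.
⟨S_y⟩ = (ħ/2)·⟨σ_y⟩.

0.800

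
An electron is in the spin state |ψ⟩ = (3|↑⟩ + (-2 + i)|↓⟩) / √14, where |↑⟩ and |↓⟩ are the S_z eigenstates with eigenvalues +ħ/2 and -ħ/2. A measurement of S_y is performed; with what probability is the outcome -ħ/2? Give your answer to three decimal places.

|-y⟩ = (|↑⟩ - i|↓⟩)/√2, so ⟨-y|ψ⟩ = (2 - 2i) / (√2·√14).
P = |2 - 2i|² / 28 = 8/28.

0.286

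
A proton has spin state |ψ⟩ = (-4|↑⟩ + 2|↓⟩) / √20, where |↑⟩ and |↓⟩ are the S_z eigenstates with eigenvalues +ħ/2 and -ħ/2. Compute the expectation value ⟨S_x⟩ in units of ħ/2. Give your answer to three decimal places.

-0.800

⟨σ_x⟩ = 2 Re(a* b)/(|a|²+|b|²) with a = -4, b = 2.
a* b = -8, so ⟨σ_x⟩ = -16/20.
⟨S_x⟩ = (ħ/2)·⟨σ_x⟩.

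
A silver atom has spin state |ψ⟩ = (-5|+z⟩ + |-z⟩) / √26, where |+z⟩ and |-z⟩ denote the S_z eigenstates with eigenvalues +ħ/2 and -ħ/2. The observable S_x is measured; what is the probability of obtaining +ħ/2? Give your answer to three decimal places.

0.308

|+x⟩ = (|+z⟩ + |-z⟩)/√2, so ⟨+x|ψ⟩ = (-4) / (√2·√26).
P = |-4|² / 52 = 16/52.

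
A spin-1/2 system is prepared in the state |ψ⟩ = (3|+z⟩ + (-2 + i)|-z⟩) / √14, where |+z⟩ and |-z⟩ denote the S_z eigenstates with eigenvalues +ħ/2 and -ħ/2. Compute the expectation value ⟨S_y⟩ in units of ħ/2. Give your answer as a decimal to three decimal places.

⟨σ_y⟩ = 2 Im(a* b)/(|a|²+|b|²) with a = 3, b = (-2 + i).
a* b = (-6 + 3i), so ⟨σ_y⟩ = 6/14.
⟨S_y⟩ = (ħ/2)·⟨σ_y⟩.

0.429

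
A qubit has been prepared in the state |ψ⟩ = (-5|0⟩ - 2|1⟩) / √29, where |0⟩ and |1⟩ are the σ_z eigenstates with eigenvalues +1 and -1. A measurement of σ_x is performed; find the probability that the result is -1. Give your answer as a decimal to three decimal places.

|-x⟩ = (|0⟩ - |1⟩)/√2, so ⟨-x|ψ⟩ = (-3) / (√2·√29).
P = |-3|² / 58 = 9/58.

0.155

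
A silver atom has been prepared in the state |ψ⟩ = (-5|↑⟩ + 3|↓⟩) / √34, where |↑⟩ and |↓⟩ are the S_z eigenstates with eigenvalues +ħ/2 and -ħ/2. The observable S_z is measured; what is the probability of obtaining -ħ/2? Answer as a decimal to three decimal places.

The -ħ/2 outcome corresponds to |↓⟩. Its amplitude in |ψ⟩ is 3/√34.
P = |3|² / 34 = 9/34.

0.265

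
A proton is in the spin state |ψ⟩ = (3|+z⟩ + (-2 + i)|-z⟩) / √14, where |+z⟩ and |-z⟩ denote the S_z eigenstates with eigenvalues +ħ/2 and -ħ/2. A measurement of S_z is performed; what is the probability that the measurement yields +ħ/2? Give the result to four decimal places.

0.6429

The +ħ/2 outcome corresponds to |+z⟩. Its amplitude in |ψ⟩ is 3/√14.
P = |3|² / 14 = 9/14.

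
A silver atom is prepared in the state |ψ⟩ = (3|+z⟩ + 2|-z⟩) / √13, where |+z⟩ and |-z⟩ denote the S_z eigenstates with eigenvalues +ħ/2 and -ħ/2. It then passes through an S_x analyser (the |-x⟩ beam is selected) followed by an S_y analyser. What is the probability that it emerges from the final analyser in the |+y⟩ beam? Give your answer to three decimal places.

0.019

First analyser (S_x): P(|-x⟩) = |⟨-x|ψ⟩|² = 1/26.
After stage 1 the state is |-x⟩; P(|+y⟩) = |⟨+y|-x⟩|² = 1/2.
Joint probability = 1/26 × 1/2 = 0.019.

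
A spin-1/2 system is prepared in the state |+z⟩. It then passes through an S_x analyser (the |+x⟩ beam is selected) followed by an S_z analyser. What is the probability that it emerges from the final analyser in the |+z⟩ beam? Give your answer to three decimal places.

0.250

First analyser (S_x): from |+z⟩, P(|+x⟩) = 1/2.
After stage 1 the state is |+x⟩; P(|+z⟩) = |⟨+z|+x⟩|² = 1/2.
Joint probability = 1/2 × 1/2 = 0.250.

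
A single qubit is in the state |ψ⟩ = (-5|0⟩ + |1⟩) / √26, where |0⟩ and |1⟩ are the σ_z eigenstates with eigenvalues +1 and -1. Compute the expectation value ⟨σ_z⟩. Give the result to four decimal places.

⟨σ_z⟩ = |a|² - |b|² divided by |a|²+|b|², with a, b the |0⟩, |1⟩ amplitudes.
= (25 - 1)/26 = 24/26.

0.9231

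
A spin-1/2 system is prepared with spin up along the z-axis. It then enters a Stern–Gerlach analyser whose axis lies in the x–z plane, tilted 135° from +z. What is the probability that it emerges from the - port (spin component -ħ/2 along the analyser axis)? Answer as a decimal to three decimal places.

0.854

For spin-½, the probability of finding spin-up along an axis at angle θ to the initial spin direction is cos²(θ/2); spin-down is sin²(θ/2).
θ = 135°, so P = sin²(67.5°) ≈ 0.854.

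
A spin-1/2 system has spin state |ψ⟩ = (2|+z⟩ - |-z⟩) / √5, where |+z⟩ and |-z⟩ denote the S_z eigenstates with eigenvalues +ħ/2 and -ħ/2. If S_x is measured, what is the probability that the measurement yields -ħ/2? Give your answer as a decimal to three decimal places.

0.900

|-x⟩ = (|+z⟩ - |-z⟩)/√2, so ⟨-x|ψ⟩ = (3) / (√2·√5).
P = |3|² / 10 = 9/10.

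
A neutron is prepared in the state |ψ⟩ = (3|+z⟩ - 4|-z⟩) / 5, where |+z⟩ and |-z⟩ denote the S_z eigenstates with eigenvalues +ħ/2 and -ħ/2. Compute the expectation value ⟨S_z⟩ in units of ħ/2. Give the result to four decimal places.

-0.2800

⟨σ_z⟩ = |a|² - |b|² divided by |a|²+|b|², with a, b the |+z⟩, |-z⟩ amplitudes.
= (9 - 16)/25 = -7/25.
⟨S_z⟩ = (ħ/2)·⟨σ_z⟩.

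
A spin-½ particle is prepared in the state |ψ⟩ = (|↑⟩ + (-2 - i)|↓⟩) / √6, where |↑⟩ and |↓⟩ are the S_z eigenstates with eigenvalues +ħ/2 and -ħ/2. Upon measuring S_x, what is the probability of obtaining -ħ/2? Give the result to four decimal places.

|-x⟩ = (|↑⟩ - |↓⟩)/√2, so ⟨-x|ψ⟩ = (3 + i) / (√2·√6).
P = |3 + i|² / 12 = 10/12.

0.8333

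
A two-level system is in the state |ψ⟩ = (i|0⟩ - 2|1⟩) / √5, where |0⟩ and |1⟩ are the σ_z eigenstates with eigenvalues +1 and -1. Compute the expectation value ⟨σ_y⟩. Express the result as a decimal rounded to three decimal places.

⟨σ_y⟩ = 2 Im(a* b)/(|a|²+|b|²) with a = i, b = -2.
a* b = 2i, so ⟨σ_y⟩ = 4/5.

0.800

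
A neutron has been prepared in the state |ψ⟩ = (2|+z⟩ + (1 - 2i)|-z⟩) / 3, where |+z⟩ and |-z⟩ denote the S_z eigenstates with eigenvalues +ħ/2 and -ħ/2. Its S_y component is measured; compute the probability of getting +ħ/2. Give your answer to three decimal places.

0.056

|+y⟩ = (|+z⟩ + i|-z⟩)/√2, so ⟨+y|ψ⟩ = (-i) / (√2·3).
P = |-i|² / 18 = 1/18.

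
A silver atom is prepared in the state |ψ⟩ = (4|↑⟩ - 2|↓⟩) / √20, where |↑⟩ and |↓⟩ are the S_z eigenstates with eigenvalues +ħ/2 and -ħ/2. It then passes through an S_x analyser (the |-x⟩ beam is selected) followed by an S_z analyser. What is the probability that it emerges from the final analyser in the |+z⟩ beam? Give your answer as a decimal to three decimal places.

First analyser (S_x): P(|-x⟩) = |⟨-x|ψ⟩|² = 36/40.
After stage 1 the state is |-x⟩; P(|+z⟩) = |⟨+z|-x⟩|² = 1/2.
Joint probability = 36/40 × 1/2 = 0.450.

0.450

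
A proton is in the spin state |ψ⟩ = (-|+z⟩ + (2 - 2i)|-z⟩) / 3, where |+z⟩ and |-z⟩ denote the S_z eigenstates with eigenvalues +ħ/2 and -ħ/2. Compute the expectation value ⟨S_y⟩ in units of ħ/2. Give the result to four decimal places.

0.4444

⟨σ_y⟩ = 2 Im(a* b)/(|a|²+|b|²) with a = -1, b = (2 - 2i).
a* b = (-2 + 2i), so ⟨σ_y⟩ = 4/9.
⟨S_y⟩ = (ħ/2)·⟨σ_y⟩.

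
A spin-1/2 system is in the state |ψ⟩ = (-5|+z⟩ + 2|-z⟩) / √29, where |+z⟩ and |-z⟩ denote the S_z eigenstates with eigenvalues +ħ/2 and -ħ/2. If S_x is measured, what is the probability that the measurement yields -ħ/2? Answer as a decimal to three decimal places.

0.845

|-x⟩ = (|+z⟩ - |-z⟩)/√2, so ⟨-x|ψ⟩ = (-7) / (√2·√29).
P = |-7|² / 58 = 49/58.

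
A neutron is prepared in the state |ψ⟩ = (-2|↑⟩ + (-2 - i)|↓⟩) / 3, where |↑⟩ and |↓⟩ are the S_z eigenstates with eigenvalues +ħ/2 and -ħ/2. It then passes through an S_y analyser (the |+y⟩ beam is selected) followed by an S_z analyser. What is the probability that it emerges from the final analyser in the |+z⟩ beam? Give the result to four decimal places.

0.3611

First analyser (S_y): P(|+y⟩) = |⟨+y|ψ⟩|² = 13/18.
After stage 1 the state is |+y⟩; P(|+z⟩) = |⟨+z|+y⟩|² = 1/2.
Joint probability = 13/18 × 1/2 = 0.3611.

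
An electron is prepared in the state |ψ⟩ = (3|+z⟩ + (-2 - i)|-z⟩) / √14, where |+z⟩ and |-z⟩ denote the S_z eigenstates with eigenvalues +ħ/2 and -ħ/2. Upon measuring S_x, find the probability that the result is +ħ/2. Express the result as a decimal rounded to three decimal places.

|+x⟩ = (|+z⟩ + |-z⟩)/√2, so ⟨+x|ψ⟩ = (1 - i) / (√2·√14).
P = |1 - i|² / 28 = 2/28.

0.071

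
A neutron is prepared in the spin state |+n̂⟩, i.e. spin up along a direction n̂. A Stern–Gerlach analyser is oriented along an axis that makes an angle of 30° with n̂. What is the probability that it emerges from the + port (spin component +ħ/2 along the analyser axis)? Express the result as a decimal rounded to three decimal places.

0.933

For spin-½, the probability of finding spin-up along an axis at angle θ to the initial spin direction is cos²(θ/2); spin-down is sin²(θ/2).
θ = 30°, so P = cos²(15°) ≈ 0.933.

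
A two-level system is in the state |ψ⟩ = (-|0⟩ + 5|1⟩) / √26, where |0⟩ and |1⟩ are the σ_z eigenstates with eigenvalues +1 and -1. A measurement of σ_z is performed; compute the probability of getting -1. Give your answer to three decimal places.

0.962

The -1 outcome corresponds to |1⟩. Its amplitude in |ψ⟩ is 5/√26.
P = |5|² / 26 = 25/26.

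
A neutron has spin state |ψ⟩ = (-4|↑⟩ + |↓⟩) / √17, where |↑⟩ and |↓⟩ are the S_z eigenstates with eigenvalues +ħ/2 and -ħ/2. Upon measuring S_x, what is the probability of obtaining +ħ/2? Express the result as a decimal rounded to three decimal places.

|+x⟩ = (|↑⟩ + |↓⟩)/√2, so ⟨+x|ψ⟩ = (-3) / (√2·√17).
P = |-3|² / 34 = 9/34.

0.265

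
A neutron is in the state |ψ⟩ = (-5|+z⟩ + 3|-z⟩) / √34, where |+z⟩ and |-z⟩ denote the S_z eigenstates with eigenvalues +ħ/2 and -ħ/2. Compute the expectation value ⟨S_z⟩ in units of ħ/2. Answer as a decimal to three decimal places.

⟨σ_z⟩ = |a|² - |b|² divided by |a|²+|b|², with a, b the |+z⟩, |-z⟩ amplitudes.
= (25 - 9)/34 = 16/34.
⟨S_z⟩ = (ħ/2)·⟨σ_z⟩.

0.471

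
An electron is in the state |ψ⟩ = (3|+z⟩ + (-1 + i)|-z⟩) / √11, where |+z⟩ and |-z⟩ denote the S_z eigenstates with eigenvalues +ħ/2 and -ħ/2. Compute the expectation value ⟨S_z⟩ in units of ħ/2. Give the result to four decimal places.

⟨σ_z⟩ = |a|² - |b|² divided by |a|²+|b|², with a, b the |+z⟩, |-z⟩ amplitudes.
= (9 - 2)/11 = 7/11.
⟨S_z⟩ = (ħ/2)·⟨σ_z⟩.

0.6364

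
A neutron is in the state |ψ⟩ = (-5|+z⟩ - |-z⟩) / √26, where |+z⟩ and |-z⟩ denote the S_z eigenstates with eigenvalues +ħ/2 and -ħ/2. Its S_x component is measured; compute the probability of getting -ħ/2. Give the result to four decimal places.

0.3077

|-x⟩ = (|+z⟩ - |-z⟩)/√2, so ⟨-x|ψ⟩ = (-4) / (√2·√26).
P = |-4|² / 52 = 16/52.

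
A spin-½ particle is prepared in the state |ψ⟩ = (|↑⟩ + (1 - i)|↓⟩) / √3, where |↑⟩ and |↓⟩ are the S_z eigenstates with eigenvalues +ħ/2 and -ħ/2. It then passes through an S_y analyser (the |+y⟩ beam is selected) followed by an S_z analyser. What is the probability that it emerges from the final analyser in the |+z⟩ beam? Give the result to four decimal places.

First analyser (S_y): P(|+y⟩) = |⟨+y|ψ⟩|² = 1/6.
After stage 1 the state is |+y⟩; P(|+z⟩) = |⟨+z|+y⟩|² = 1/2.
Joint probability = 1/6 × 1/2 = 0.0833.

0.0833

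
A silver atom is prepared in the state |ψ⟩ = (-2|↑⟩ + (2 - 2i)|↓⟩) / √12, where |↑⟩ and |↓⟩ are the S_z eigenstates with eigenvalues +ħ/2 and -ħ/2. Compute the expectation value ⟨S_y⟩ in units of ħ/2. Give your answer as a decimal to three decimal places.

⟨σ_y⟩ = 2 Im(a* b)/(|a|²+|b|²) with a = -2, b = (2 - 2i).
a* b = (-4 + 4i), so ⟨σ_y⟩ = 8/12.
⟨S_y⟩ = (ħ/2)·⟨σ_y⟩.

0.667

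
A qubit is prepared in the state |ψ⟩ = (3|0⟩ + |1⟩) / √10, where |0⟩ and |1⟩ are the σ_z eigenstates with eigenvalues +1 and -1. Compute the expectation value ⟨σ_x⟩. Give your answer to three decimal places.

0.600

⟨σ_x⟩ = 2 Re(a* b)/(|a|²+|b|²) with a = 3, b = 1.
a* b = 3, so ⟨σ_x⟩ = 6/10.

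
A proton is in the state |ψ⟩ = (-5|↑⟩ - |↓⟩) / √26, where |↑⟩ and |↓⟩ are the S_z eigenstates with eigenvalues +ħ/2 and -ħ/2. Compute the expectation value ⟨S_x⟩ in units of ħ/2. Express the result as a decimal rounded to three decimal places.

0.385

⟨σ_x⟩ = 2 Re(a* b)/(|a|²+|b|²) with a = -5, b = -1.
a* b = 5, so ⟨σ_x⟩ = 10/26.
⟨S_x⟩ = (ħ/2)·⟨σ_x⟩.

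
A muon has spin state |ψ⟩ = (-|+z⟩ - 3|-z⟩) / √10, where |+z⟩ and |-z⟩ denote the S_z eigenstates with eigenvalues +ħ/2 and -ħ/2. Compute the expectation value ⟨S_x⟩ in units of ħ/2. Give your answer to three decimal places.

0.600

⟨σ_x⟩ = 2 Re(a* b)/(|a|²+|b|²) with a = -1, b = -3.
a* b = 3, so ⟨σ_x⟩ = 6/10.
⟨S_x⟩ = (ħ/2)·⟨σ_x⟩.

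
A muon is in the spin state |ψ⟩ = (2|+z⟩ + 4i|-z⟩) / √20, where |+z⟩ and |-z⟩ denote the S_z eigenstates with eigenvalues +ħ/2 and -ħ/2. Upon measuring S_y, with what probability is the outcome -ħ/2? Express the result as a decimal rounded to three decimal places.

|-y⟩ = (|+z⟩ - i|-z⟩)/√2, so ⟨-y|ψ⟩ = (-2) / (√2·√20).
P = |-2|² / 40 = 4/40.

0.100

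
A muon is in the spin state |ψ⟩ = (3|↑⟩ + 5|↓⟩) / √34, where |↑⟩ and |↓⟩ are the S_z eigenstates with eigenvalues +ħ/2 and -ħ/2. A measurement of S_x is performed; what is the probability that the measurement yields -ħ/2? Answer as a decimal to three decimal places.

0.059

|-x⟩ = (|↑⟩ - |↓⟩)/√2, so ⟨-x|ψ⟩ = (-2) / (√2·√34).
P = |-2|² / 68 = 4/68.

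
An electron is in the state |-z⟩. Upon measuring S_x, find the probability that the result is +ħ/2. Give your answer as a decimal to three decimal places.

In the S_z basis, |-z⟩ = |↓⟩ and |+x⟩ = (|↑⟩ + |↓⟩)/√2.
|⟨+x|-z⟩|² = 1/2.

0.500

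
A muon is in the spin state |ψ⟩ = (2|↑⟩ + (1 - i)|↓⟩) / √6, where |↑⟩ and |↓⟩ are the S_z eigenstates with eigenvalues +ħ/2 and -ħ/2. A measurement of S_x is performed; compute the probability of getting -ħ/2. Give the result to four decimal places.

0.1667

|-x⟩ = (|↑⟩ - |↓⟩)/√2, so ⟨-x|ψ⟩ = (1 + i) / (√2·√6).
P = |1 + i|² / 12 = 2/12.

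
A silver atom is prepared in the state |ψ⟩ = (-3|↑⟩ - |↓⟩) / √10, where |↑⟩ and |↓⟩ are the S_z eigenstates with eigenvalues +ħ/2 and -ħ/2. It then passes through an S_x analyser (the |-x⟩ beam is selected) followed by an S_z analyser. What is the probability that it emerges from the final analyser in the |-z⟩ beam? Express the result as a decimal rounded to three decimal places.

First analyser (S_x): P(|-x⟩) = |⟨-x|ψ⟩|² = 4/20.
After stage 1 the state is |-x⟩; P(|-z⟩) = |⟨-z|-x⟩|² = 1/2.
Joint probability = 4/20 × 1/2 = 0.100.

0.100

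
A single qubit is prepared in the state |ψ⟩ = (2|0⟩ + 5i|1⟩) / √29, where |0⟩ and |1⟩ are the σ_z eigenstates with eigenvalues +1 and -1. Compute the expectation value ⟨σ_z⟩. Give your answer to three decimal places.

⟨σ_z⟩ = |a|² - |b|² divided by |a|²+|b|², with a, b the |0⟩, |1⟩ amplitudes.
= (4 - 25)/29 = -21/29.

-0.724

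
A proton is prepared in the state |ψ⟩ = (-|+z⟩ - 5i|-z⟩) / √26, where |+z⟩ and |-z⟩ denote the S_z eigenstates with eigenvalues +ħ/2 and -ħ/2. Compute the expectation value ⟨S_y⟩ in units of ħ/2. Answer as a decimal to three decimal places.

⟨σ_y⟩ = 2 Im(a* b)/(|a|²+|b|²) with a = -1, b = -5i.
a* b = 5i, so ⟨σ_y⟩ = 10/26.
⟨S_y⟩ = (ħ/2)·⟨σ_y⟩.

0.385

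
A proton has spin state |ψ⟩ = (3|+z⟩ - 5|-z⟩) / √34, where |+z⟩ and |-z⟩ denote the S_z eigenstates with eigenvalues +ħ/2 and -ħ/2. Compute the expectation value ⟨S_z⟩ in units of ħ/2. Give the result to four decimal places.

-0.4706

⟨σ_z⟩ = |a|² - |b|² divided by |a|²+|b|², with a, b the |+z⟩, |-z⟩ amplitudes.
= (9 - 25)/34 = -16/34.
⟨S_z⟩ = (ħ/2)·⟨σ_z⟩.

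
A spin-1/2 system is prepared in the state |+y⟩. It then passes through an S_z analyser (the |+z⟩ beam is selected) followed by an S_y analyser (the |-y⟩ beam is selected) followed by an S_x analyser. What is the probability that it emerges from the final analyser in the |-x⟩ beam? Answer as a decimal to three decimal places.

First analyser (S_z): from |+y⟩, P(|+z⟩) = 1/2.
After stage 1 the state is |+z⟩; P(|-y⟩) = |⟨-y|+z⟩|² = 1/2.
After stage 2 the state is |-y⟩; P(|-x⟩) = |⟨-x|-y⟩|² = 1/2.
Joint probability = 1/2 × 1/2 × 1/2 = 0.125.

0.125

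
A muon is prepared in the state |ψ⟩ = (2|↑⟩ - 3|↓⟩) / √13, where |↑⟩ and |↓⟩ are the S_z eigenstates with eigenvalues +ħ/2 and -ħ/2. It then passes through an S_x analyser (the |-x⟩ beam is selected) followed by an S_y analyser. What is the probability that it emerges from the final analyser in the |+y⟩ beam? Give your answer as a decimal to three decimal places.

0.481

First analyser (S_x): P(|-x⟩) = |⟨-x|ψ⟩|² = 25/26.
After stage 1 the state is |-x⟩; P(|+y⟩) = |⟨+y|-x⟩|² = 1/2.
Joint probability = 25/26 × 1/2 = 0.481.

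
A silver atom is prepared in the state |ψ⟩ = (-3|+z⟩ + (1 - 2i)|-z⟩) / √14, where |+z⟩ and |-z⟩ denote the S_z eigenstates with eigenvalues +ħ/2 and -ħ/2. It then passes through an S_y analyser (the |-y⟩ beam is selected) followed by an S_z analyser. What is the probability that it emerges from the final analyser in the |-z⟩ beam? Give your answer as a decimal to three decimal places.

First analyser (S_y): P(|-y⟩) = |⟨-y|ψ⟩|² = 2/28.
After stage 1 the state is |-y⟩; P(|-z⟩) = |⟨-z|-y⟩|² = 1/2.
Joint probability = 2/28 × 1/2 = 0.036.

0.036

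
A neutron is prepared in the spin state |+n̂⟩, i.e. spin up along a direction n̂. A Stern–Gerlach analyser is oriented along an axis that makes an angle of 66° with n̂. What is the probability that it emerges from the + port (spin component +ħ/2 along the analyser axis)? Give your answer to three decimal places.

0.703

For spin-½, the probability of finding spin-up along an axis at angle θ to the initial spin direction is cos²(θ/2); spin-down is sin²(θ/2).
θ = 66°, so P = cos²(33°) ≈ 0.703.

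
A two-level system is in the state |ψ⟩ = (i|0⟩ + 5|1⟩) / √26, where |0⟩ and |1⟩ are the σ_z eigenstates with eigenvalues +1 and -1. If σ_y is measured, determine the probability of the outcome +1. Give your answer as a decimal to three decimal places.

|+y⟩ = (|0⟩ + i|1⟩)/√2, so ⟨+y|ψ⟩ = (-4i) / (√2·√26).
P = |-4i|² / 52 = 16/52.

0.308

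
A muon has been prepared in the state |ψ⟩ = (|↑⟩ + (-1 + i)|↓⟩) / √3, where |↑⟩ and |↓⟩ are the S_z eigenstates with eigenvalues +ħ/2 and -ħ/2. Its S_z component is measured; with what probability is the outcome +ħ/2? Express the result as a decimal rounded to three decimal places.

0.333

The +ħ/2 outcome corresponds to |↑⟩. Its amplitude in |ψ⟩ is 1/√3.
P = |1|² / 3 = 1/3.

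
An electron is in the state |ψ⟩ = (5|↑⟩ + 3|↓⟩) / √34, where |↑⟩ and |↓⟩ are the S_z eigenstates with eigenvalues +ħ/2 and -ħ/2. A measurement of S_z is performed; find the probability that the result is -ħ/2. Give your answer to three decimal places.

0.265

The -ħ/2 outcome corresponds to |↓⟩. Its amplitude in |ψ⟩ is 3/√34.
P = |3|² / 34 = 9/34.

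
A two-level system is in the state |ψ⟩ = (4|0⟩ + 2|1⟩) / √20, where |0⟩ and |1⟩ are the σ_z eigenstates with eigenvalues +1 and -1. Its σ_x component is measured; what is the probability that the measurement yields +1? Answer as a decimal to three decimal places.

0.900

|+x⟩ = (|0⟩ + |1⟩)/√2, so ⟨+x|ψ⟩ = (6) / (√2·√20).
P = |6|² / 40 = 36/40.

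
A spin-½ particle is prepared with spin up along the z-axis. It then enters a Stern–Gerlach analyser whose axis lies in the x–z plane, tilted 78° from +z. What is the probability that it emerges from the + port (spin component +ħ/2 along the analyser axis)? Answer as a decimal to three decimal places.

0.604

For spin-½, the probability of finding spin-up along an axis at angle θ to the initial spin direction is cos²(θ/2); spin-down is sin²(θ/2).
θ = 78°, so P = cos²(39°) ≈ 0.604.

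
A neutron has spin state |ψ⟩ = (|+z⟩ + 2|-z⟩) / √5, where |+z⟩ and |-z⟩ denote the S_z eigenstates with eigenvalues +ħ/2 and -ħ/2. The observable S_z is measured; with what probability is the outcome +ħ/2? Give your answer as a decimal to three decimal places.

0.200

The +ħ/2 outcome corresponds to |+z⟩. Its amplitude in |ψ⟩ is 1/√5.
P = |1|² / 5 = 1/5.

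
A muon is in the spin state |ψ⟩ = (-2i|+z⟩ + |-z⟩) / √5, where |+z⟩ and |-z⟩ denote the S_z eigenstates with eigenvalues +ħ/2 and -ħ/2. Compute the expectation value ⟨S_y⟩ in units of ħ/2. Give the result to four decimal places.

0.8000

⟨σ_y⟩ = 2 Im(a* b)/(|a|²+|b|²) with a = -2i, b = 1.
a* b = 2i, so ⟨σ_y⟩ = 4/5.
⟨S_y⟩ = (ħ/2)·⟨σ_y⟩.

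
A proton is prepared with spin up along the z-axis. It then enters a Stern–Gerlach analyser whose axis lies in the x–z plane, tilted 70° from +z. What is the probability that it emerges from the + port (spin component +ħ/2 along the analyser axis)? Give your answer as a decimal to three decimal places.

For spin-½, the probability of finding spin-up along an axis at angle θ to the initial spin direction is cos²(θ/2); spin-down is sin²(θ/2).
θ = 70°, so P = cos²(35°) ≈ 0.671.

0.671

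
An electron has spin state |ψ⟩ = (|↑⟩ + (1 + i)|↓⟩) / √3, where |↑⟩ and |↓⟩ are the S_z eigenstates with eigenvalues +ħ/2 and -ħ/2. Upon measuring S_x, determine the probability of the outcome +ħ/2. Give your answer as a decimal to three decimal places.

0.833

|+x⟩ = (|↑⟩ + |↓⟩)/√2, so ⟨+x|ψ⟩ = (2 + i) / (√2·√3).
P = |2 + i|² / 6 = 5/6.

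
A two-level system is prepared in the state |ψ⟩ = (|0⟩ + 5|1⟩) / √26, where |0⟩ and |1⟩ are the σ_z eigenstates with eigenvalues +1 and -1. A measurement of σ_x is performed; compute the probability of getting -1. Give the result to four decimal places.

0.3077

|-x⟩ = (|0⟩ - |1⟩)/√2, so ⟨-x|ψ⟩ = (-4) / (√2·√26).
P = |-4|² / 52 = 16/52.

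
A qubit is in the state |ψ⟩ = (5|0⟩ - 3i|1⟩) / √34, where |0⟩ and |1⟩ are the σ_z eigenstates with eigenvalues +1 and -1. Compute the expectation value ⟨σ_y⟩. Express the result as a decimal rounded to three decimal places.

⟨σ_y⟩ = 2 Im(a* b)/(|a|²+|b|²) with a = 5, b = -3i.
a* b = -15i, so ⟨σ_y⟩ = -30/34.

-0.882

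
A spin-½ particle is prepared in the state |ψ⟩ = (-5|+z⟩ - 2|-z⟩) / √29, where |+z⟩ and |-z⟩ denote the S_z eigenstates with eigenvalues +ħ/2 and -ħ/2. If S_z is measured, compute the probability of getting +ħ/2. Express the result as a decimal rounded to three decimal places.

The +ħ/2 outcome corresponds to |+z⟩. Its amplitude in |ψ⟩ is -5/√29.
P = |-5|² / 29 = 25/29.

0.862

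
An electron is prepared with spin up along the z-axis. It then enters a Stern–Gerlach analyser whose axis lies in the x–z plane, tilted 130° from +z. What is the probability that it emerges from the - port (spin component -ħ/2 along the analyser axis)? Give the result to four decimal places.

0.8214

For spin-½, the probability of finding spin-up along an axis at angle θ to the initial spin direction is cos²(θ/2); spin-down is sin²(θ/2).
θ = 130°, so P = sin²(65°) ≈ 0.8214.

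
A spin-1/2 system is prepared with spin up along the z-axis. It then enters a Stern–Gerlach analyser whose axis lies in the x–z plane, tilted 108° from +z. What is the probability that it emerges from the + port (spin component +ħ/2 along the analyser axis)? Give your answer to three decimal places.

For spin-½, the probability of finding spin-up along an axis at angle θ to the initial spin direction is cos²(θ/2); spin-down is sin²(θ/2).
θ = 108°, so P = cos²(54°) ≈ 0.345.

0.345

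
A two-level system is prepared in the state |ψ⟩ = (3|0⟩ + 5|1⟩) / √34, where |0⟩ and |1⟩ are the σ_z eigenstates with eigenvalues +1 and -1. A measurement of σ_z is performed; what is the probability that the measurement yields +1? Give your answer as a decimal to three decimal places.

The +1 outcome corresponds to |0⟩. Its amplitude in |ψ⟩ is 3/√34.
P = |3|² / 34 = 9/34.

0.265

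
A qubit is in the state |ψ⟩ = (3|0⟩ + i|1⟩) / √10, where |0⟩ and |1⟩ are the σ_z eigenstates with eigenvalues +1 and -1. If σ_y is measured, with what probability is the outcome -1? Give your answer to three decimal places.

|-y⟩ = (|0⟩ - i|1⟩)/√2, so ⟨-y|ψ⟩ = (2) / (√2·√10).
P = |2|² / 20 = 4/20.

0.200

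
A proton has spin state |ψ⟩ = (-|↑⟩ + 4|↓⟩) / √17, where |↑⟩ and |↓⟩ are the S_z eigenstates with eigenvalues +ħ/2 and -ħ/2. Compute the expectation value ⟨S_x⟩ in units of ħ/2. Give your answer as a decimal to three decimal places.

-0.471

⟨σ_x⟩ = 2 Re(a* b)/(|a|²+|b|²) with a = -1, b = 4.
a* b = -4, so ⟨σ_x⟩ = -8/17.
⟨S_x⟩ = (ħ/2)·⟨σ_x⟩.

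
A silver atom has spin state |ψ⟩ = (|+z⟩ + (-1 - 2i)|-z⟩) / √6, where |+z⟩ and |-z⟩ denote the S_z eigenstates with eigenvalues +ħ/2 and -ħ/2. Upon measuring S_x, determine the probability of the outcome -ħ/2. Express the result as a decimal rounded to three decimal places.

|-x⟩ = (|+z⟩ - |-z⟩)/√2, so ⟨-x|ψ⟩ = (2 + 2i) / (√2·√6).
P = |2 + 2i|² / 12 = 8/12.

0.667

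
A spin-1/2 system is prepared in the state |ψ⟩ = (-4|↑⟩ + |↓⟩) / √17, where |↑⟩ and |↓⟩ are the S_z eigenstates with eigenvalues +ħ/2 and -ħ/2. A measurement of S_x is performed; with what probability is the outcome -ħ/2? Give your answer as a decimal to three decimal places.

|-x⟩ = (|↑⟩ - |↓⟩)/√2, so ⟨-x|ψ⟩ = (-5) / (√2·√17).
P = |-5|² / 34 = 25/34.

0.735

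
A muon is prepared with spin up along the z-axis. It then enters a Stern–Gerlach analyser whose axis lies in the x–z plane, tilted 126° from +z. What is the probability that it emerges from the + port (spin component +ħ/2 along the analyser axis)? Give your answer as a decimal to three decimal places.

0.206

For spin-½, the probability of finding spin-up along an axis at angle θ to the initial spin direction is cos²(θ/2); spin-down is sin²(θ/2).
θ = 126°, so P = cos²(63°) ≈ 0.206.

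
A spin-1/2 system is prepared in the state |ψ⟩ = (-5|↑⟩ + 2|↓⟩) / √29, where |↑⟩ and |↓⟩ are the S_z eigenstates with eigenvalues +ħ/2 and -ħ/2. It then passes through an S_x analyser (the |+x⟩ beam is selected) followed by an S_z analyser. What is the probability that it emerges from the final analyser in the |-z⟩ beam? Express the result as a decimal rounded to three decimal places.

0.078

First analyser (S_x): P(|+x⟩) = |⟨+x|ψ⟩|² = 9/58.
After stage 1 the state is |+x⟩; P(|-z⟩) = |⟨-z|+x⟩|² = 1/2.
Joint probability = 9/58 × 1/2 = 0.078.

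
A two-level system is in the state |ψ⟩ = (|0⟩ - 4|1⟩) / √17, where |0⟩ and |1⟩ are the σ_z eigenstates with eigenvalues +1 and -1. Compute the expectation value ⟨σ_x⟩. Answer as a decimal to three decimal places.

⟨σ_x⟩ = 2 Re(a* b)/(|a|²+|b|²) with a = 1, b = -4.
a* b = -4, so ⟨σ_x⟩ = -8/17.

-0.471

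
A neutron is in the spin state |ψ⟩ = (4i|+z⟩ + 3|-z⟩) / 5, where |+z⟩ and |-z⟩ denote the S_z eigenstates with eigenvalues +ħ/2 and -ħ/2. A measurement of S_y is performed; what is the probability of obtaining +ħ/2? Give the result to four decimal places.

0.0200

|+y⟩ = (|+z⟩ + i|-z⟩)/√2, so ⟨+y|ψ⟩ = (i) / (√2·5).
P = |i|² / 50 = 1/50.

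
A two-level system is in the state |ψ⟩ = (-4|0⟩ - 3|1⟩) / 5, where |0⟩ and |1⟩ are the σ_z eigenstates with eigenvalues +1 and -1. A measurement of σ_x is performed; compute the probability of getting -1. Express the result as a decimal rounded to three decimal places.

|-x⟩ = (|0⟩ - |1⟩)/√2, so ⟨-x|ψ⟩ = (-1) / (√2·5).
P = |-1|² / 50 = 1/50.

0.020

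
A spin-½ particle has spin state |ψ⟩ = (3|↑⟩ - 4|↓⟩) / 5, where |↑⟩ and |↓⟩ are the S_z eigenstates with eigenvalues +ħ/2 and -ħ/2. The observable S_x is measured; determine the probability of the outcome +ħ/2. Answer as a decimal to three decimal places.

|+x⟩ = (|↑⟩ + |↓⟩)/√2, so ⟨+x|ψ⟩ = (-1) / (√2·5).
P = |-1|² / 50 = 1/50.

0.020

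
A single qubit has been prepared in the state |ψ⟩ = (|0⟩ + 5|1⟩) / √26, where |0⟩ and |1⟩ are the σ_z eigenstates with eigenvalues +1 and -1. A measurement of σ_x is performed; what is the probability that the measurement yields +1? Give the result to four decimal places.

|+x⟩ = (|0⟩ + |1⟩)/√2, so ⟨+x|ψ⟩ = (6) / (√2·√26).
P = |6|² / 52 = 36/52.

0.6923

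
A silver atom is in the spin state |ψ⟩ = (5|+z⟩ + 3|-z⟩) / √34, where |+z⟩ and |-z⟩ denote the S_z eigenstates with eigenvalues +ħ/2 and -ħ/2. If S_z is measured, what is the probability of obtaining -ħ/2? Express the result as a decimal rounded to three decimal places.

The -ħ/2 outcome corresponds to |-z⟩. Its amplitude in |ψ⟩ is 3/√34.
P = |3|² / 34 = 9/34.

0.265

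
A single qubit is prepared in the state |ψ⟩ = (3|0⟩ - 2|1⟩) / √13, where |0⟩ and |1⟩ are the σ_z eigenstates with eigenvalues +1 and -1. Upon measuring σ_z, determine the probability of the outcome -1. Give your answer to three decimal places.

0.308

The -1 outcome corresponds to |1⟩. Its amplitude in |ψ⟩ is -2/√13.
P = |-2|² / 13 = 4/13.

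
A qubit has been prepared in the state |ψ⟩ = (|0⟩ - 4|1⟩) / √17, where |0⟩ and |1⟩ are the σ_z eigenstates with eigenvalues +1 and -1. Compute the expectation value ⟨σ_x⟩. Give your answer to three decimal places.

-0.471

⟨σ_x⟩ = 2 Re(a* b)/(|a|²+|b|²) with a = 1, b = -4.
a* b = -4, so ⟨σ_x⟩ = -8/17.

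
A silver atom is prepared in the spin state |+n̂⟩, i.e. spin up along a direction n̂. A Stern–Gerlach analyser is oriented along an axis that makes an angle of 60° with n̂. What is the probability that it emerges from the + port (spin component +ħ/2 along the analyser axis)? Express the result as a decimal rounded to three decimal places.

For spin-½, the probability of finding spin-up along an axis at angle θ to the initial spin direction is cos²(θ/2); spin-down is sin²(θ/2).
θ = 60°, so P = cos²(30°) ≈ 0.750.

0.750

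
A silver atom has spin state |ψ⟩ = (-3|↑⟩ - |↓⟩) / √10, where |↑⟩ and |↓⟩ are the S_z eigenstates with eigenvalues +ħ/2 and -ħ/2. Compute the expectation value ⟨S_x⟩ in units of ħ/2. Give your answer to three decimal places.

0.600

⟨σ_x⟩ = 2 Re(a* b)/(|a|²+|b|²) with a = -3, b = -1.
a* b = 3, so ⟨σ_x⟩ = 6/10.
⟨S_x⟩ = (ħ/2)·⟨σ_x⟩.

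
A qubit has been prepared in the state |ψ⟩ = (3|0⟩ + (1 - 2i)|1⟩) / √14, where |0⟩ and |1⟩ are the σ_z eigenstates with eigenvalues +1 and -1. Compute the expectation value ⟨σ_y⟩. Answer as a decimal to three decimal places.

⟨σ_y⟩ = 2 Im(a* b)/(|a|²+|b|²) with a = 3, b = (1 - 2i).
a* b = (3 - 6i), so ⟨σ_y⟩ = -12/14.

-0.857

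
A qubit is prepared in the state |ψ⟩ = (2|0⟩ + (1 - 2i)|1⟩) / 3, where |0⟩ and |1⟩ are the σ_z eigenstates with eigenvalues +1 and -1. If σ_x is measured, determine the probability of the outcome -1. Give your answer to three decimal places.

0.278

|-x⟩ = (|0⟩ - |1⟩)/√2, so ⟨-x|ψ⟩ = (1 + 2i) / (√2·3).
P = |1 + 2i|² / 18 = 5/18.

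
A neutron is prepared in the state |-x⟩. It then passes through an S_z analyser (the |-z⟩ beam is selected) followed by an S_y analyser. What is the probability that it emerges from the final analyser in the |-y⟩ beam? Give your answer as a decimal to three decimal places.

First analyser (S_z): from |-x⟩, P(|-z⟩) = 1/2.
After stage 1 the state is |-z⟩; P(|-y⟩) = |⟨-y|-z⟩|² = 1/2.
Joint probability = 1/2 × 1/2 = 0.250.

0.250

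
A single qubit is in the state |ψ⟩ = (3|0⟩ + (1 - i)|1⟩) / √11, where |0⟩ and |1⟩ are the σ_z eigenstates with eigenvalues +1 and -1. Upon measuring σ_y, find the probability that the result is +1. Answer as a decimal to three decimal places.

0.227

|+y⟩ = (|0⟩ + i|1⟩)/√2, so ⟨+y|ψ⟩ = (2 - i) / (√2·√11).
P = |2 - i|² / 22 = 5/22.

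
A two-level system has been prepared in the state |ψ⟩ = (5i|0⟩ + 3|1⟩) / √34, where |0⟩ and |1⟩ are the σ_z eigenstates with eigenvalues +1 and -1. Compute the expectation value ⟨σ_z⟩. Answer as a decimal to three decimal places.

⟨σ_z⟩ = |a|² - |b|² divided by |a|²+|b|², with a, b the |0⟩, |1⟩ amplitudes.
= (25 - 9)/34 = 16/34.

0.471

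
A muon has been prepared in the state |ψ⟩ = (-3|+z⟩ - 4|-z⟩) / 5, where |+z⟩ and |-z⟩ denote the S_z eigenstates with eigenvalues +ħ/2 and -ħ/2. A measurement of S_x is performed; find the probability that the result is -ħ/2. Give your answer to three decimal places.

0.020

|-x⟩ = (|+z⟩ - |-z⟩)/√2, so ⟨-x|ψ⟩ = (1) / (√2·5).
P = |1|² / 50 = 1/50.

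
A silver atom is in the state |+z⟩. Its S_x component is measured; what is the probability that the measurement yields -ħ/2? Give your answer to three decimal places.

0.500

In the S_z basis, |+z⟩ = |+z⟩ and |-x⟩ = (|+z⟩ - |-z⟩)/√2.
|⟨-x|+z⟩|² = 1/2.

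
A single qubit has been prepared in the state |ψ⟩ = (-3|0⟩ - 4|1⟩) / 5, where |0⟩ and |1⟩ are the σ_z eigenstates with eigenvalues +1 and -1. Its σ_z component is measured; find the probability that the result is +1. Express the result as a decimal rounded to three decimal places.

0.360

The +1 outcome corresponds to |0⟩. Its amplitude in |ψ⟩ is -3/5.
P = |-3|² / 25 = 9/25.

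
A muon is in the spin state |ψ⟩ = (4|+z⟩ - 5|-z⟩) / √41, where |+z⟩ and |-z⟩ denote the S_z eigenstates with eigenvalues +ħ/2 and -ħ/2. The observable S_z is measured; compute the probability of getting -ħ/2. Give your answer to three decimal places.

The -ħ/2 outcome corresponds to |-z⟩. Its amplitude in |ψ⟩ is -5/√41.
P = |-5|² / 41 = 25/41.

0.610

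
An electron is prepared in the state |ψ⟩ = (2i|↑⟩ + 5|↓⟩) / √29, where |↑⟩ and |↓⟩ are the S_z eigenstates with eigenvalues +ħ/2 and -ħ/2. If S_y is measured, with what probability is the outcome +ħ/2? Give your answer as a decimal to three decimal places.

|+y⟩ = (|↑⟩ + i|↓⟩)/√2, so ⟨+y|ψ⟩ = (-3i) / (√2·√29).
P = |-3i|² / 58 = 9/58.

0.155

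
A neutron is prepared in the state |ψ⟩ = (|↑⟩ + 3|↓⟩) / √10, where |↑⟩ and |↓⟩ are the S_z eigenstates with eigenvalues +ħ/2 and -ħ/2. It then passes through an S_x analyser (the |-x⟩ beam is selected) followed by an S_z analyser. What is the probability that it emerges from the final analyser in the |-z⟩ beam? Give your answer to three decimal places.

0.100

First analyser (S_x): P(|-x⟩) = |⟨-x|ψ⟩|² = 4/20.
After stage 1 the state is |-x⟩; P(|-z⟩) = |⟨-z|-x⟩|² = 1/2.
Joint probability = 4/20 × 1/2 = 0.100.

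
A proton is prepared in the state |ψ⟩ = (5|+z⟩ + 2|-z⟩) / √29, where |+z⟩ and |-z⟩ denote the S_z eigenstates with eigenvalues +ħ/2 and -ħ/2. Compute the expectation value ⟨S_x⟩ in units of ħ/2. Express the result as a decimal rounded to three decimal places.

⟨σ_x⟩ = 2 Re(a* b)/(|a|²+|b|²) with a = 5, b = 2.
a* b = 10, so ⟨σ_x⟩ = 20/29.
⟨S_x⟩ = (ħ/2)·⟨σ_x⟩.

0.690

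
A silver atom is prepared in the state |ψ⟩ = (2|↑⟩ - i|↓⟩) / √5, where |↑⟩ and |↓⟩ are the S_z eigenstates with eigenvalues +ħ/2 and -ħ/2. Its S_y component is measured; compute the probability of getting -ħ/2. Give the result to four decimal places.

0.9000

|-y⟩ = (|↑⟩ - i|↓⟩)/√2, so ⟨-y|ψ⟩ = (3) / (√2·√5).
P = |3|² / 10 = 9/10.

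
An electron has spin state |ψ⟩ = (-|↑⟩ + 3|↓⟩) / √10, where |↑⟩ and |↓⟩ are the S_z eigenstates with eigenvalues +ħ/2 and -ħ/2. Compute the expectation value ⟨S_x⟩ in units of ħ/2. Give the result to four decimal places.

⟨σ_x⟩ = 2 Re(a* b)/(|a|²+|b|²) with a = -1, b = 3.
a* b = -3, so ⟨σ_x⟩ = -6/10.
⟨S_x⟩ = (ħ/2)·⟨σ_x⟩.

-0.6000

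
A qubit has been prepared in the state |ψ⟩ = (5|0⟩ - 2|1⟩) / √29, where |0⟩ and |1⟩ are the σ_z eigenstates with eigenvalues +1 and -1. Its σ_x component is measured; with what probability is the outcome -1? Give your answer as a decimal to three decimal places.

|-x⟩ = (|0⟩ - |1⟩)/√2, so ⟨-x|ψ⟩ = (7) / (√2·√29).
P = |7|² / 58 = 49/58.

0.845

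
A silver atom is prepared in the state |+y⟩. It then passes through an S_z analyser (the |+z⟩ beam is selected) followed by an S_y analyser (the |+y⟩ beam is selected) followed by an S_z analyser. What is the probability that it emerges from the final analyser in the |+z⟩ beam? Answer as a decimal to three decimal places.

First analyser (S_z): from |+y⟩, P(|+z⟩) = 1/2.
After stage 1 the state is |+z⟩; P(|+y⟩) = |⟨+y|+z⟩|² = 1/2.
After stage 2 the state is |+y⟩; P(|+z⟩) = |⟨+z|+y⟩|² = 1/2.
Joint probability = 1/2 × 1/2 × 1/2 = 0.125.

0.125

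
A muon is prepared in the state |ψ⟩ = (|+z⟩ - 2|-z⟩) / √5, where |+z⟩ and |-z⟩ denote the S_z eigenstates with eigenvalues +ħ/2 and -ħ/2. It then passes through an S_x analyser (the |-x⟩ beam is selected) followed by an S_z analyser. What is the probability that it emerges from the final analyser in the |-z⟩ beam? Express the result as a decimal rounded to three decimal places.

0.450

First analyser (S_x): P(|-x⟩) = |⟨-x|ψ⟩|² = 9/10.
After stage 1 the state is |-x⟩; P(|-z⟩) = |⟨-z|-x⟩|² = 1/2.
Joint probability = 9/10 × 1/2 = 0.450.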